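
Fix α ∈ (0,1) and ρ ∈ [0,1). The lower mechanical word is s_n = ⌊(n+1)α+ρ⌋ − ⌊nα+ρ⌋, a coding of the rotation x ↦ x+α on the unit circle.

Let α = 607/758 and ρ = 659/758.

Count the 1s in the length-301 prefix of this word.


#1s = Σ_{n=0}^{300} s_n = Σ_{n=0}^{300} (⌊(n+1)α+ρ⌋ − ⌊nα+ρ⌋)
the sum telescopes: every ⌊nα+ρ⌋ with 0 < n < 301 appears once with + and once with −, leaving ⌊301α+ρ⌋ − ⌊0·α+ρ⌋
301α + ρ = (301·607 + 659) / 758 = 183366/758
ρ = 659/758
⌊183366/758⌋ = 241,  ⌊659/758⌋ = 0
#1s = 241 − 0 = 241

241


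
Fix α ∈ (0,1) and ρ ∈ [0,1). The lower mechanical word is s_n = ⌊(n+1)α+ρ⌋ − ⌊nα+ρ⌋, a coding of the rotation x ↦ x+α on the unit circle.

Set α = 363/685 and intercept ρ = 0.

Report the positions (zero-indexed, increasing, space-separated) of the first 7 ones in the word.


1 3 5 7 9 11 13

n=0: ⌊363/685⌋−⌊0/685⌋ = 0−0 = 0
n=1: ⌊726/685⌋−⌊363/685⌋ = 1−0 = 1  ← one
n=2: ⌊1089/685⌋−⌊726/685⌋ = 1−1 = 0
n=3: ⌊1452/685⌋−⌊1089/685⌋ = 2−1 = 1  ← one
n=4: ⌊1815/685⌋−⌊1452/685⌋ = 2−2 = 0
n=5: ⌊2178/685⌋−⌊1815/685⌋ = 3−2 = 1  ← one
n=6: ⌊2541/685⌋−⌊2178/685⌋ = 3−3 = 0
n=7: ⌊2904/685⌋−⌊2541/685⌋ = 4−3 = 1  ← one
n=8: ⌊3267/685⌋−⌊2904/685⌋ = 4−4 = 0
n=9: ⌊3630/685⌋−⌊3267/685⌋ = 5−4 = 1  ← one
n=10: ⌊3993/685⌋−⌊3630/685⌋ = 5−5 = 0
n=11: ⌊4356/685⌋−⌊3993/685⌋ = 6−5 = 1  ← one
n=12: ⌊4719/685⌋−⌊4356/685⌋ = 6−6 = 0
n=13: ⌊5082/685⌋−⌊4719/685⌋ = 7−6 = 1  ← one
positions of the first 7 ones: 1 3 5 7 9 11 13


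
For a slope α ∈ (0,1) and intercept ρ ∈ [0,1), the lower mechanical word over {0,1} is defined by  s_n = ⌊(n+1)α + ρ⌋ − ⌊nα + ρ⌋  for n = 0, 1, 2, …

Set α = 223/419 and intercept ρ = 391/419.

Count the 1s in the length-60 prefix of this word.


#1s = Σ_{n=0}^{59} s_n = Σ_{n=0}^{59} (⌊(n+1)α+ρ⌋ − ⌊nα+ρ⌋)
the sum telescopes: every ⌊nα+ρ⌋ with 0 < n < 60 appears once with + and once with −, leaving ⌊60α+ρ⌋ − ⌊0·α+ρ⌋
60α + ρ = (60·223 + 391) / 419 = 13771/419
ρ = 391/419
⌊13771/419⌋ = 32,  ⌊391/419⌋ = 0
#1s = 32 − 0 = 32

32


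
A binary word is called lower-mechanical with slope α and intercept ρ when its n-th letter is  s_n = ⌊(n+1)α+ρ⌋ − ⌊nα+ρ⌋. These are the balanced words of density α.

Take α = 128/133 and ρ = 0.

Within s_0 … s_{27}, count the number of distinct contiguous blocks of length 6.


4

t_n = ⌊(n·128)/133⌋ for n = 0 … 28:
  n=0…9: ⌊0/133⌋=0 ⌊128/133⌋=0 ⌊256/133⌋=1 ⌊384/133⌋=2 ⌊512/133⌋=3 ⌊640/133⌋=4 ⌊768/133⌋=5 ⌊896/133⌋=6 ⌊1024/133⌋=7 ⌊1152/133⌋=8
  n=10…19: ⌊1280/133⌋=9 ⌊1408/133⌋=10 ⌊1536/133⌋=11 ⌊1664/133⌋=12 ⌊1792/133⌋=13 ⌊1920/133⌋=14 ⌊2048/133⌋=15 ⌊2176/133⌋=16 ⌊2304/133⌋=17 ⌊2432/133⌋=18
  n=20…28: ⌊2560/133⌋=19 ⌊2688/133⌋=20 ⌊2816/133⌋=21 ⌊2944/133⌋=22 ⌊3072/133⌋=23 ⌊3200/133⌋=24 ⌊3328/133⌋=25 ⌊3456/133⌋=25 ⌊3584/133⌋=26
s_n = t_(n+1) − t_n for n = 0 … 27 gives
prefix = 0111111111111111111111111101
slide a length-6 window over [0..5] … [22..27] (23 windows); first occurrence of each distinct factor:
  [  0..  5] 011111
  [  1..  6] 111111
  [ 21.. 26] 111110
  [ 22.. 27] 111101
  (the other 19 windows repeat one of these)
distinct factors: {011111, 111101, 111110, 111111}
count = 4  (Sturmian bound for length 6 is 7)


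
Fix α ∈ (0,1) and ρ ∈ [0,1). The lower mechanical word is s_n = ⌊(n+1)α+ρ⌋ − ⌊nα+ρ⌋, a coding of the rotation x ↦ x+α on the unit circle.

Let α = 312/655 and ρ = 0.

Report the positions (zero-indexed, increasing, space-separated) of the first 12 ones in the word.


n=0: ⌊312/655⌋−⌊0/655⌋ = 0−0 = 0
n=1: ⌊624/655⌋−⌊312/655⌋ = 0−0 = 0
n=2: ⌊936/655⌋−⌊624/655⌋ = 1−0 = 1  ← one
n=3: ⌊1248/655⌋−⌊936/655⌋ = 1−1 = 0
n=4: ⌊1560/655⌋−⌊1248/655⌋ = 2−1 = 1  ← one
n=5: ⌊1872/655⌋−⌊1560/655⌋ = 2−2 = 0
n=6: ⌊2184/655⌋−⌊1872/655⌋ = 3−2 = 1  ← one
n=7: ⌊2496/655⌋−⌊2184/655⌋ = 3−3 = 0
n=8: ⌊2808/655⌋−⌊2496/655⌋ = 4−3 = 1  ← one
n=9: ⌊3120/655⌋−⌊2808/655⌋ = 4−4 = 0
n=10: ⌊3432/655⌋−⌊3120/655⌋ = 5−4 = 1  ← one
n=11: ⌊3744/655⌋−⌊3432/655⌋ = 5−5 = 0
n=12: ⌊4056/655⌋−⌊3744/655⌋ = 6−5 = 1  ← one
n=13: ⌊4368/655⌋−⌊4056/655⌋ = 6−6 = 0
n=14: ⌊4680/655⌋−⌊4368/655⌋ = 7−6 = 1  ← one
n=15: ⌊4992/655⌋−⌊4680/655⌋ = 7−7 = 0
n=16: ⌊5304/655⌋−⌊4992/655⌋ = 8−7 = 1  ← one
n=17: ⌊5616/655⌋−⌊5304/655⌋ = 8−8 = 0
n=18: ⌊5928/655⌋−⌊5616/655⌋ = 9−8 = 1  ← one
n=19: ⌊6240/655⌋−⌊5928/655⌋ = 9−9 = 0
n=20: ⌊6552/655⌋−⌊6240/655⌋ = 10−9 = 1  ← one
n=21: ⌊6864/655⌋−⌊6552/655⌋ = 10−10 = 0
n=22: ⌊7176/655⌋−⌊6864/655⌋ = 10−10 = 0
n=23: ⌊7488/655⌋−⌊7176/655⌋ = 11−10 = 1  ← one
n=24: ⌊7800/655⌋−⌊7488/655⌋ = 11−11 = 0
n=25: ⌊8112/655⌋−⌊7800/655⌋ = 12−11 = 1  ← one
positions of the first 12 ones: 2 4 6 8 10 12 14 16 18 20 23 25

2 4 6 8 10 12 14 16 18 20 23 25


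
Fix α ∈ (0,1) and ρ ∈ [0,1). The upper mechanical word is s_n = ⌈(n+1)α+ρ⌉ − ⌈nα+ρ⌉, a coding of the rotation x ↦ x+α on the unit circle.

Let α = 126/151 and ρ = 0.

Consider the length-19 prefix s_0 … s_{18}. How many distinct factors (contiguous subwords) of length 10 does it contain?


t_n = ⌈(n·126)/151⌉ for n = 0 … 19:
  n=0…9: ⌈0/151⌉=0 ⌈126/151⌉=1 ⌈252/151⌉=2 ⌈378/151⌉=3 ⌈504/151⌉=4 ⌈630/151⌉=5 ⌈756/151⌉=6 ⌈882/151⌉=6 ⌈1008/151⌉=7 ⌈1134/151⌉=8
  n=10…19: ⌈1260/151⌉=9 ⌈1386/151⌉=10 ⌈1512/151⌉=11 ⌈1638/151⌉=11 ⌈1764/151⌉=12 ⌈1890/151⌉=13 ⌈2016/151⌉=14 ⌈2142/151⌉=15 ⌈2268/151⌉=16 ⌈2394/151⌉=16
s_n = t_(n+1) − t_n for n = 0 … 18 gives
prefix = 1111110111110111110
slide a length-10 window over [0..9] … [9..18] (10 windows); first occurrence of each distinct factor:
  [  0..  9] 1111110111
  [  1.. 10] 1111101111
  [  2.. 11] 1111011111
  [  3.. 12] 1110111110
  [  4.. 13] 1101111101
  [  5.. 14] 1011111011
  [  6.. 15] 0111110111
  (the other 3 windows repeat one of these)
distinct factors: {0111110111, 1011111011, 1101111101, 1110111110, 1111011111, 1111101111, 1111110111}
count = 7  (Sturmian bound for length 10 is 11)

7


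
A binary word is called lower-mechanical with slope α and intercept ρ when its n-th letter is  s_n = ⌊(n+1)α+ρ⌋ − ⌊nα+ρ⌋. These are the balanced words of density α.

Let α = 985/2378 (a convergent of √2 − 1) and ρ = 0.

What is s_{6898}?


0

(n+1)α + ρ = (6899·985) / 2378 = 6795515/2378
nα + ρ     = (6898·985) / 2378 = 6794530/2378
⌊6795515/2378⌋ = 2857,  ⌊6794530/2378⌋ = 2857
s_{6898} = 2857 − 2857 = 0


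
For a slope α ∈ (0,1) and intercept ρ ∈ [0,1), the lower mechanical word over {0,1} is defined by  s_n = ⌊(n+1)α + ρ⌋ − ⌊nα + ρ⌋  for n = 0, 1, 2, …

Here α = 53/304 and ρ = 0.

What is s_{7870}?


0

(n+1)α + ρ = (7871·53) / 304 = 417163/304
nα + ρ     = (7870·53) / 304 = 417110/304
⌊417163/304⌋ = 1372,  ⌊417110/304⌋ = 1372
s_{7870} = 1372 − 1372 = 0


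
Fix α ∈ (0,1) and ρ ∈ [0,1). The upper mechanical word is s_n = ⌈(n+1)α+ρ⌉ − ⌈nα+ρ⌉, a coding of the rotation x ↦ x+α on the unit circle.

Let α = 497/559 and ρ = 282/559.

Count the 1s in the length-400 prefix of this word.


#1s = Σ_{n=0}^{399} s_n = Σ_{n=0}^{399} (⌈(n+1)α+ρ⌉ − ⌈nα+ρ⌉)
the sum telescopes: every ⌈nα+ρ⌉ with 0 < n < 400 appears once with + and once with −, leaving ⌈400α+ρ⌉ − ⌈0·α+ρ⌉
400α + ρ = (400·497 + 282) / 559 = 199082/559
ρ = 282/559
⌈199082/559⌉ = 357,  ⌈282/559⌉ = 1
#1s = 357 − 1 = 356

356


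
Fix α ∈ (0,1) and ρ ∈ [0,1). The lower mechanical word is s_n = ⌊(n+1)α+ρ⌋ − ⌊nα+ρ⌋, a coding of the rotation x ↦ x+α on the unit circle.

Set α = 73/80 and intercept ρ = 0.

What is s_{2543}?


1

(n+1)α + ρ = (2544·73) / 80 = 185712/80
nα + ρ     = (2543·73) / 80 = 185639/80
⌊185712/80⌋ = 2321,  ⌊185639/80⌋ = 2320
s_{2543} = 2321 − 2320 = 1


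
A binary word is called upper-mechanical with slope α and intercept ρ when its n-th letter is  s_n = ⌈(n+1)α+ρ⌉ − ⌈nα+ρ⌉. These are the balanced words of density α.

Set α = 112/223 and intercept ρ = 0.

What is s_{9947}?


1

(n+1)α + ρ = (9948·112) / 223 = 1114176/223
nα + ρ     = (9947·112) / 223 = 1114064/223
⌈1114176/223⌉ = 4997,  ⌈1114064/223⌉ = 4996
s_{9947} = 4997 − 4996 = 1


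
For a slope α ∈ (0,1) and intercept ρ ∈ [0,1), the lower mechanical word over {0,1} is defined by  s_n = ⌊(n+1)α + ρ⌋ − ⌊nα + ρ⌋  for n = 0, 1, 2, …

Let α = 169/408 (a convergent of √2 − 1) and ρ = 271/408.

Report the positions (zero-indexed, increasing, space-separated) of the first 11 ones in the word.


0 3 5 8 10 12 15 17 20 22 24

n=0: ⌊440/408⌋−⌊271/408⌋ = 1−0 = 1  ← one
n=1: ⌊609/408⌋−⌊440/408⌋ = 1−1 = 0
n=2: ⌊778/408⌋−⌊609/408⌋ = 1−1 = 0
n=3: ⌊947/408⌋−⌊778/408⌋ = 2−1 = 1  ← one
n=4: ⌊1116/408⌋−⌊947/408⌋ = 2−2 = 0
n=5: ⌊1285/408⌋−⌊1116/408⌋ = 3−2 = 1  ← one
n=6: ⌊1454/408⌋−⌊1285/408⌋ = 3−3 = 0
n=7: ⌊1623/408⌋−⌊1454/408⌋ = 3−3 = 0
n=8: ⌊1792/408⌋−⌊1623/408⌋ = 4−3 = 1  ← one
n=9: ⌊1961/408⌋−⌊1792/408⌋ = 4−4 = 0
n=10: ⌊2130/408⌋−⌊1961/408⌋ = 5−4 = 1  ← one
n=11: ⌊2299/408⌋−⌊2130/408⌋ = 5−5 = 0
n=12: ⌊2468/408⌋−⌊2299/408⌋ = 6−5 = 1  ← one
n=13: ⌊2637/408⌋−⌊2468/408⌋ = 6−6 = 0
n=14: ⌊2806/408⌋−⌊2637/408⌋ = 6−6 = 0
n=15: ⌊2975/408⌋−⌊2806/408⌋ = 7−6 = 1  ← one
n=16: ⌊3144/408⌋−⌊2975/408⌋ = 7−7 = 0
n=17: ⌊3313/408⌋−⌊3144/408⌋ = 8−7 = 1  ← one
n=18: ⌊3482/408⌋−⌊3313/408⌋ = 8−8 = 0
n=19: ⌊3651/408⌋−⌊3482/408⌋ = 8−8 = 0
n=20: ⌊3820/408⌋−⌊3651/408⌋ = 9−8 = 1  ← one
n=21: ⌊3989/408⌋−⌊3820/408⌋ = 9−9 = 0
n=22: ⌊4158/408⌋−⌊3989/408⌋ = 10−9 = 1  ← one
n=23: ⌊4327/408⌋−⌊4158/408⌋ = 10−10 = 0
n=24: ⌊4496/408⌋−⌊4327/408⌋ = 11−10 = 1  ← one
positions of the first 11 ones: 0 3 5 8 10 12 15 17 20 22 24


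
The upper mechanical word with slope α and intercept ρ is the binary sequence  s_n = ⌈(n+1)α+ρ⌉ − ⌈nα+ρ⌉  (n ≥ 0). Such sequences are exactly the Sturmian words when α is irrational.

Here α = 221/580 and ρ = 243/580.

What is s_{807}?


1

(n+1)α + ρ = (808·221 + 243) / 580 = 178811/580
nα + ρ     = (807·221 + 243) / 580 = 178590/580
⌈178811/580⌉ = 309,  ⌈178590/580⌉ = 308
s_{807} = 309 − 308 = 1


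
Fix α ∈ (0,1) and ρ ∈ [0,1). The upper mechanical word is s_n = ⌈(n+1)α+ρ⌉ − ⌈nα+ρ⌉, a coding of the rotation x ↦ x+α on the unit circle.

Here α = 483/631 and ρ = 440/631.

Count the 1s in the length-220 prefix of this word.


169

#1s = Σ_{n=0}^{219} s_n = Σ_{n=0}^{219} (⌈(n+1)α+ρ⌉ − ⌈nα+ρ⌉)
the sum telescopes: every ⌈nα+ρ⌉ with 0 < n < 220 appears once with + and once with −, leaving ⌈220α+ρ⌉ − ⌈0·α+ρ⌉
220α + ρ = (220·483 + 440) / 631 = 106700/631
ρ = 440/631
⌈106700/631⌉ = 170,  ⌈440/631⌉ = 1
#1s = 170 − 1 = 169


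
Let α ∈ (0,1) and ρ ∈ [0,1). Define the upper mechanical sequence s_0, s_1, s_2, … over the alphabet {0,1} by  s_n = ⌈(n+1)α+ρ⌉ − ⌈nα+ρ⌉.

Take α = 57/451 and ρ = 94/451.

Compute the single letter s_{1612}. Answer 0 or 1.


1

(n+1)α + ρ = (1613·57 + 94) / 451 = 92035/451
nα + ρ     = (1612·57 + 94) / 451 = 91978/451
⌈92035/451⌉ = 205,  ⌈91978/451⌉ = 204
s_{1612} = 205 − 204 = 1


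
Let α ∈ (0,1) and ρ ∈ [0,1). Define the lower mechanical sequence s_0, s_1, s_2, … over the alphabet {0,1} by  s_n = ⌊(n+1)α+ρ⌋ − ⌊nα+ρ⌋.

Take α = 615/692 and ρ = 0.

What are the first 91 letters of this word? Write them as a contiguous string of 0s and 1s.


n=0: ⌊(1·615)/692⌋ − ⌊(0·615)/692⌋ = ⌊615/692⌋ − ⌊0/692⌋ = 0 − 0 = 0
n=1: ⌊(2·615)/692⌋ − ⌊(1·615)/692⌋ = ⌊1230/692⌋ − ⌊615/692⌋ = 1 − 0 = 1
n=2: ⌊(3·615)/692⌋ − ⌊(2·615)/692⌋ = ⌊1845/692⌋ − ⌊1230/692⌋ = 2 − 1 = 1
n=3: ⌊(4·615)/692⌋ − ⌊(3·615)/692⌋ = ⌊2460/692⌋ − ⌊1845/692⌋ = 3 − 2 = 1
n=4: ⌊(5·615)/692⌋ − ⌊(4·615)/692⌋ = ⌊3075/692⌋ − ⌊2460/692⌋ = 4 − 3 = 1
n=5: ⌊(6·615)/692⌋ − ⌊(5·615)/692⌋ = ⌊3690/692⌋ − ⌊3075/692⌋ = 5 − 4 = 1
n=6: ⌊(7·615)/692⌋ − ⌊(6·615)/692⌋ = ⌊4305/692⌋ − ⌊3690/692⌋ = 6 − 5 = 1
n=7: ⌊(8·615)/692⌋ − ⌊(7·615)/692⌋ = ⌊4920/692⌋ − ⌊4305/692⌋ = 7 − 6 = 1
n=8: ⌊(9·615)/692⌋ − ⌊(8·615)/692⌋ = ⌊5535/692⌋ − ⌊4920/692⌋ = 7 − 7 = 0
n=9: ⌊(10·615)/692⌋ − ⌊(9·615)/692⌋ = ⌊6150/692⌋ − ⌊5535/692⌋ = 8 − 7 = 1
n=10: ⌊(11·615)/692⌋ − ⌊(10·615)/692⌋ = ⌊6765/692⌋ − ⌊6150/692⌋ = 9 − 8 = 1
n=11: ⌊(12·615)/692⌋ − ⌊(11·615)/692⌋ = ⌊7380/692⌋ − ⌊6765/692⌋ = 10 − 9 = 1
n=12: ⌊(13·615)/692⌋ − ⌊(12·615)/692⌋ = ⌊7995/692⌋ − ⌊7380/692⌋ = 11 − 10 = 1
n=13: ⌊(14·615)/692⌋ − ⌊(13·615)/692⌋ = ⌊8610/692⌋ − ⌊7995/692⌋ = 12 − 11 = 1
n=14: ⌊(15·615)/692⌋ − ⌊(14·615)/692⌋ = ⌊9225/692⌋ − ⌊8610/692⌋ = 13 − 12 = 1
n=15: ⌊(16·615)/692⌋ − ⌊(15·615)/692⌋ = ⌊9840/692⌋ − ⌊9225/692⌋ = 14 − 13 = 1
n=16: ⌊(17·615)/692⌋ − ⌊(16·615)/692⌋ = ⌊10455/692⌋ − ⌊9840/692⌋ = 15 − 14 = 1
n=17: ⌊(18·615)/692⌋ − ⌊(17·615)/692⌋ = ⌊11070/692⌋ − ⌊10455/692⌋ = 15 − 15 = 0
n=18: ⌊(19·615)/692⌋ − ⌊(18·615)/692⌋ = ⌊11685/692⌋ − ⌊11070/692⌋ = 16 − 15 = 1
n=19: ⌊(20·615)/692⌋ − ⌊(19·615)/692⌋ = ⌊12300/692⌋ − ⌊11685/692⌋ = 17 − 16 = 1
n=20: ⌊(21·615)/692⌋ − ⌊(20·615)/692⌋ = ⌊12915/692⌋ − ⌊12300/692⌋ = 18 − 17 = 1
n=21: ⌊(22·615)/692⌋ − ⌊(21·615)/692⌋ = ⌊13530/692⌋ − ⌊12915/692⌋ = 19 − 18 = 1
n=22: ⌊(23·615)/692⌋ − ⌊(22·615)/692⌋ = ⌊14145/692⌋ − ⌊13530/692⌋ = 20 − 19 = 1
n=23: ⌊(24·615)/692⌋ − ⌊(23·615)/692⌋ = ⌊14760/692⌋ − ⌊14145/692⌋ = 21 − 20 = 1
n=24: ⌊(25·615)/692⌋ − ⌊(24·615)/692⌋ = ⌊15375/692⌋ − ⌊14760/692⌋ = 22 − 21 = 1
n=25: ⌊(26·615)/692⌋ − ⌊(25·615)/692⌋ = ⌊15990/692⌋ − ⌊15375/692⌋ = 23 − 22 = 1
n=26: ⌊(27·615)/692⌋ − ⌊(26·615)/692⌋ = ⌊16605/692⌋ − ⌊15990/692⌋ = 23 − 23 = 0
n=27: ⌊(28·615)/692⌋ − ⌊(27·615)/692⌋ = ⌊17220/692⌋ − ⌊16605/692⌋ = 24 − 23 = 1
n=28: ⌊(29·615)/692⌋ − ⌊(28·615)/692⌋ = ⌊17835/692⌋ − ⌊17220/692⌋ = 25 − 24 = 1
n=29: ⌊(30·615)/692⌋ − ⌊(29·615)/692⌋ = ⌊18450/692⌋ − ⌊17835/692⌋ = 26 − 25 = 1
n=30: ⌊(31·615)/692⌋ − ⌊(30·615)/692⌋ = ⌊19065/692⌋ − ⌊18450/692⌋ = 27 − 26 = 1
n=31: ⌊(32·615)/692⌋ − ⌊(31·615)/692⌋ = ⌊19680/692⌋ − ⌊19065/692⌋ = 28 − 27 = 1
n=32: ⌊(33·615)/692⌋ − ⌊(32·615)/692⌋ = ⌊20295/692⌋ − ⌊19680/692⌋ = 29 − 28 = 1
n=33: ⌊(34·615)/692⌋ − ⌊(33·615)/692⌋ = ⌊20910/692⌋ − ⌊20295/692⌋ = 30 − 29 = 1
n=34: ⌊(35·615)/692⌋ − ⌊(34·615)/692⌋ = ⌊21525/692⌋ − ⌊20910/692⌋ = 31 − 30 = 1
n=35: ⌊(36·615)/692⌋ − ⌊(35·615)/692⌋ = ⌊22140/692⌋ − ⌊21525/692⌋ = 31 − 31 = 0
n=36: ⌊(37·615)/692⌋ − ⌊(36·615)/692⌋ = ⌊22755/692⌋ − ⌊22140/692⌋ = 32 − 31 = 1
n=37: ⌊(38·615)/692⌋ − ⌊(37·615)/692⌋ = ⌊23370/692⌋ − ⌊22755/692⌋ = 33 − 32 = 1
n=38: ⌊(39·615)/692⌋ − ⌊(38·615)/692⌋ = ⌊23985/692⌋ − ⌊23370/692⌋ = 34 − 33 = 1
n=39: ⌊(40·615)/692⌋ − ⌊(39·615)/692⌋ = ⌊24600/692⌋ − ⌊23985/692⌋ = 35 − 34 = 1
n=40: ⌊(41·615)/692⌋ − ⌊(40·615)/692⌋ = ⌊25215/692⌋ − ⌊24600/692⌋ = 36 − 35 = 1
n=41: ⌊(42·615)/692⌋ − ⌊(41·615)/692⌋ = ⌊25830/692⌋ − ⌊25215/692⌋ = 37 − 36 = 1
n=42: ⌊(43·615)/692⌋ − ⌊(42·615)/692⌋ = ⌊26445/692⌋ − ⌊25830/692⌋ = 38 − 37 = 1
n=43: ⌊(44·615)/692⌋ − ⌊(43·615)/692⌋ = ⌊27060/692⌋ − ⌊26445/692⌋ = 39 − 38 = 1
n=44: ⌊(45·615)/692⌋ − ⌊(44·615)/692⌋ = ⌊27675/692⌋ − ⌊27060/692⌋ = 39 − 39 = 0
n=45: ⌊(46·615)/692⌋ − ⌊(45·615)/692⌋ = ⌊28290/692⌋ − ⌊27675/692⌋ = 40 − 39 = 1
n=46: ⌊(47·615)/692⌋ − ⌊(46·615)/692⌋ = ⌊28905/692⌋ − ⌊28290/692⌋ = 41 − 40 = 1
n=47: ⌊(48·615)/692⌋ − ⌊(47·615)/692⌋ = ⌊29520/692⌋ − ⌊28905/692⌋ = 42 − 41 = 1
n=48: ⌊(49·615)/692⌋ − ⌊(48·615)/692⌋ = ⌊30135/692⌋ − ⌊29520/692⌋ = 43 − 42 = 1
n=49: ⌊(50·615)/692⌋ − ⌊(49·615)/692⌋ = ⌊30750/692⌋ − ⌊30135/692⌋ = 44 − 43 = 1
n=50: ⌊(51·615)/692⌋ − ⌊(50·615)/692⌋ = ⌊31365/692⌋ − ⌊30750/692⌋ = 45 − 44 = 1
n=51: ⌊(52·615)/692⌋ − ⌊(51·615)/692⌋ = ⌊31980/692⌋ − ⌊31365/692⌋ = 46 − 45 = 1
n=52: ⌊(53·615)/692⌋ − ⌊(52·615)/692⌋ = ⌊32595/692⌋ − ⌊31980/692⌋ = 47 − 46 = 1
n=53: ⌊(54·615)/692⌋ − ⌊(53·615)/692⌋ = ⌊33210/692⌋ − ⌊32595/692⌋ = 47 − 47 = 0
n=54: ⌊(55·615)/692⌋ − ⌊(54·615)/692⌋ = ⌊33825/692⌋ − ⌊33210/692⌋ = 48 − 47 = 1
n=55: ⌊(56·615)/692⌋ − ⌊(55·615)/692⌋ = ⌊34440/692⌋ − ⌊33825/692⌋ = 49 − 48 = 1
n=56: ⌊(57·615)/692⌋ − ⌊(56·615)/692⌋ = ⌊35055/692⌋ − ⌊34440/692⌋ = 50 − 49 = 1
n=57: ⌊(58·615)/692⌋ − ⌊(57·615)/692⌋ = ⌊35670/692⌋ − ⌊35055/692⌋ = 51 − 50 = 1
n=58: ⌊(59·615)/692⌋ − ⌊(58·615)/692⌋ = ⌊36285/692⌋ − ⌊35670/692⌋ = 52 − 51 = 1
n=59: ⌊(60·615)/692⌋ − ⌊(59·615)/692⌋ = ⌊36900/692⌋ − ⌊36285/692⌋ = 53 − 52 = 1
n=60: ⌊(61·615)/692⌋ − ⌊(60·615)/692⌋ = ⌊37515/692⌋ − ⌊36900/692⌋ = 54 − 53 = 1
n=61: ⌊(62·615)/692⌋ − ⌊(61·615)/692⌋ = ⌊38130/692⌋ − ⌊37515/692⌋ = 55 − 54 = 1
n=62: ⌊(63·615)/692⌋ − ⌊(62·615)/692⌋ = ⌊38745/692⌋ − ⌊38130/692⌋ = 55 − 55 = 0
n=63: ⌊(64·615)/692⌋ − ⌊(63·615)/692⌋ = ⌊39360/692⌋ − ⌊38745/692⌋ = 56 − 55 = 1
n=64: ⌊(65·615)/692⌋ − ⌊(64·615)/692⌋ = ⌊39975/692⌋ − ⌊39360/692⌋ = 57 − 56 = 1
n=65: ⌊(66·615)/692⌋ − ⌊(65·615)/692⌋ = ⌊40590/692⌋ − ⌊39975/692⌋ = 58 − 57 = 1
n=66: ⌊(67·615)/692⌋ − ⌊(66·615)/692⌋ = ⌊41205/692⌋ − ⌊40590/692⌋ = 59 − 58 = 1
n=67: ⌊(68·615)/692⌋ − ⌊(67·615)/692⌋ = ⌊41820/692⌋ − ⌊41205/692⌋ = 60 − 59 = 1
n=68: ⌊(69·615)/692⌋ − ⌊(68·615)/692⌋ = ⌊42435/692⌋ − ⌊41820/692⌋ = 61 − 60 = 1
n=69: ⌊(70·615)/692⌋ − ⌊(69·615)/692⌋ = ⌊43050/692⌋ − ⌊42435/692⌋ = 62 − 61 = 1
n=70: ⌊(71·615)/692⌋ − ⌊(70·615)/692⌋ = ⌊43665/692⌋ − ⌊43050/692⌋ = 63 − 62 = 1
n=71: ⌊(72·615)/692⌋ − ⌊(71·615)/692⌋ = ⌊44280/692⌋ − ⌊43665/692⌋ = 63 − 63 = 0
n=72: ⌊(73·615)/692⌋ − ⌊(72·615)/692⌋ = ⌊44895/692⌋ − ⌊44280/692⌋ = 64 − 63 = 1
n=73: ⌊(74·615)/692⌋ − ⌊(73·615)/692⌋ = ⌊45510/692⌋ − ⌊44895/692⌋ = 65 − 64 = 1
n=74: ⌊(75·615)/692⌋ − ⌊(74·615)/692⌋ = ⌊46125/692⌋ − ⌊45510/692⌋ = 66 − 65 = 1
n=75: ⌊(76·615)/692⌋ − ⌊(75·615)/692⌋ = ⌊46740/692⌋ − ⌊46125/692⌋ = 67 − 66 = 1
n=76: ⌊(77·615)/692⌋ − ⌊(76·615)/692⌋ = ⌊47355/692⌋ − ⌊46740/692⌋ = 68 − 67 = 1
n=77: ⌊(78·615)/692⌋ − ⌊(77·615)/692⌋ = ⌊47970/692⌋ − ⌊47355/692⌋ = 69 − 68 = 1
n=78: ⌊(79·615)/692⌋ − ⌊(78·615)/692⌋ = ⌊48585/692⌋ − ⌊47970/692⌋ = 70 − 69 = 1
n=79: ⌊(80·615)/692⌋ − ⌊(79·615)/692⌋ = ⌊49200/692⌋ − ⌊48585/692⌋ = 71 − 70 = 1
n=80: ⌊(81·615)/692⌋ − ⌊(80·615)/692⌋ = ⌊49815/692⌋ − ⌊49200/692⌋ = 71 − 71 = 0
n=81: ⌊(82·615)/692⌋ − ⌊(81·615)/692⌋ = ⌊50430/692⌋ − ⌊49815/692⌋ = 72 − 71 = 1
n=82: ⌊(83·615)/692⌋ − ⌊(82·615)/692⌋ = ⌊51045/692⌋ − ⌊50430/692⌋ = 73 − 72 = 1
n=83: ⌊(84·615)/692⌋ − ⌊(83·615)/692⌋ = ⌊51660/692⌋ − ⌊51045/692⌋ = 74 − 73 = 1
n=84: ⌊(85·615)/692⌋ − ⌊(84·615)/692⌋ = ⌊52275/692⌋ − ⌊51660/692⌋ = 75 − 74 = 1
n=85: ⌊(86·615)/692⌋ − ⌊(85·615)/692⌋ = ⌊52890/692⌋ − ⌊52275/692⌋ = 76 − 75 = 1
n=86: ⌊(87·615)/692⌋ − ⌊(86·615)/692⌋ = ⌊53505/692⌋ − ⌊52890/692⌋ = 77 − 76 = 1
n=87: ⌊(88·615)/692⌋ − ⌊(87·615)/692⌋ = ⌊54120/692⌋ − ⌊53505/692⌋ = 78 − 77 = 1
n=88: ⌊(89·615)/692⌋ − ⌊(88·615)/692⌋ = ⌊54735/692⌋ − ⌊54120/692⌋ = 79 − 78 = 1
n=89: ⌊(90·615)/692⌋ − ⌊(89·615)/692⌋ = ⌊55350/692⌋ − ⌊54735/692⌋ = 79 − 79 = 0
n=90: ⌊(91·615)/692⌋ − ⌊(90·615)/692⌋ = ⌊55965/692⌋ − ⌊55350/692⌋ = 80 − 79 = 1

0111111101111111101111111101111111101111111101111111101111111101111111101111111101111111101


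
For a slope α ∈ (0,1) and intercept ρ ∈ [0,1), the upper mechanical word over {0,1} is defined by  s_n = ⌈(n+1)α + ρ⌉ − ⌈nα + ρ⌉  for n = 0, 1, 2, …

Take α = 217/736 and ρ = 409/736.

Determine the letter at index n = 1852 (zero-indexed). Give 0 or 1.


0

(n+1)α + ρ = (1853·217 + 409) / 736 = 402510/736
nα + ρ     = (1852·217 + 409) / 736 = 402293/736
⌈402510/736⌉ = 547,  ⌈402293/736⌉ = 547
s_{1852} = 547 − 547 = 0


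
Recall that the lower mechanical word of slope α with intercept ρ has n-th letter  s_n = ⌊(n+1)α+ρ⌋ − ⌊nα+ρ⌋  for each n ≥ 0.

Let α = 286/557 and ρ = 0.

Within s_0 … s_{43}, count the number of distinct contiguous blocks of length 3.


4

t_n = ⌊(n·286)/557⌋ for n = 0 … 44:
  n=0…9: ⌊0/557⌋=0 ⌊286/557⌋=0 ⌊572/557⌋=1 ⌊858/557⌋=1 ⌊1144/557⌋=2 ⌊1430/557⌋=2 ⌊1716/557⌋=3 ⌊2002/557⌋=3 ⌊2288/557⌋=4 ⌊2574/557⌋=4
  n=10…19: ⌊2860/557⌋=5 ⌊3146/557⌋=5 ⌊3432/557⌋=6 ⌊3718/557⌋=6 ⌊4004/557⌋=7 ⌊4290/557⌋=7 ⌊4576/557⌋=8 ⌊4862/557⌋=8 ⌊5148/557⌋=9 ⌊5434/557⌋=9
  n=20…29: ⌊5720/557⌋=10 ⌊6006/557⌋=10 ⌊6292/557⌋=11 ⌊6578/557⌋=11 ⌊6864/557⌋=12 ⌊7150/557⌋=12 ⌊7436/557⌋=13 ⌊7722/557⌋=13 ⌊8008/557⌋=14 ⌊8294/557⌋=14
  n=30…39: ⌊8580/557⌋=15 ⌊8866/557⌋=15 ⌊9152/557⌋=16 ⌊9438/557⌋=16 ⌊9724/557⌋=17 ⌊10010/557⌋=17 ⌊10296/557⌋=18 ⌊10582/557⌋=18 ⌊10868/557⌋=19 ⌊11154/557⌋=20
  n=40…44: ⌊11440/557⌋=20 ⌊11726/557⌋=21 ⌊12012/557⌋=21 ⌊12298/557⌋=22 ⌊12584/557⌋=22
s_n = t_(n+1) − t_n for n = 0 … 43 gives
prefix = 01010101010101010101010101010101010101101010
slide a length-3 window over [0..2] … [41..43] (42 windows); first occurrence of each distinct factor:
  [  0..  2] 010
  [  1..  3] 101
  [ 36.. 38] 011
  [ 37.. 39] 110
  (the other 38 windows repeat one of these)
distinct factors: {010, 011, 101, 110}
count = 4  (Sturmian bound for length 3 is 4)


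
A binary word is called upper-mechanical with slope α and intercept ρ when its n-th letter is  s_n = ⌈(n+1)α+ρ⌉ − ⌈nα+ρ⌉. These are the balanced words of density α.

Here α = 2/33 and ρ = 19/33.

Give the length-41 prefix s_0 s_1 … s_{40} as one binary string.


00000001000000000000000100000000000000001

n=0: ⌈(1·2+19)/33⌉ − ⌈(0·2+19)/33⌉ = ⌈21/33⌉ − ⌈19/33⌉ = 1 − 1 = 0
n=1: ⌈(2·2+19)/33⌉ − ⌈(1·2+19)/33⌉ = ⌈23/33⌉ − ⌈21/33⌉ = 1 − 1 = 0
n=2: ⌈(3·2+19)/33⌉ − ⌈(2·2+19)/33⌉ = ⌈25/33⌉ − ⌈23/33⌉ = 1 − 1 = 0
n=3: ⌈(4·2+19)/33⌉ − ⌈(3·2+19)/33⌉ = ⌈27/33⌉ − ⌈25/33⌉ = 1 − 1 = 0
n=4: ⌈(5·2+19)/33⌉ − ⌈(4·2+19)/33⌉ = ⌈29/33⌉ − ⌈27/33⌉ = 1 − 1 = 0
n=5: ⌈(6·2+19)/33⌉ − ⌈(5·2+19)/33⌉ = ⌈31/33⌉ − ⌈29/33⌉ = 1 − 1 = 0
n=6: ⌈(7·2+19)/33⌉ − ⌈(6·2+19)/33⌉ = ⌈33/33⌉ − ⌈31/33⌉ = 1 − 1 = 0
n=7: ⌈(8·2+19)/33⌉ − ⌈(7·2+19)/33⌉ = ⌈35/33⌉ − ⌈33/33⌉ = 2 − 1 = 1
n=8: ⌈(9·2+19)/33⌉ − ⌈(8·2+19)/33⌉ = ⌈37/33⌉ − ⌈35/33⌉ = 2 − 2 = 0
n=9: ⌈(10·2+19)/33⌉ − ⌈(9·2+19)/33⌉ = ⌈39/33⌉ − ⌈37/33⌉ = 2 − 2 = 0
n=10: ⌈(11·2+19)/33⌉ − ⌈(10·2+19)/33⌉ = ⌈41/33⌉ − ⌈39/33⌉ = 2 − 2 = 0
n=11: ⌈(12·2+19)/33⌉ − ⌈(11·2+19)/33⌉ = ⌈43/33⌉ − ⌈41/33⌉ = 2 − 2 = 0
n=12: ⌈(13·2+19)/33⌉ − ⌈(12·2+19)/33⌉ = ⌈45/33⌉ − ⌈43/33⌉ = 2 − 2 = 0
n=13: ⌈(14·2+19)/33⌉ − ⌈(13·2+19)/33⌉ = ⌈47/33⌉ − ⌈45/33⌉ = 2 − 2 = 0
n=14: ⌈(15·2+19)/33⌉ − ⌈(14·2+19)/33⌉ = ⌈49/33⌉ − ⌈47/33⌉ = 2 − 2 = 0
n=15: ⌈(16·2+19)/33⌉ − ⌈(15·2+19)/33⌉ = ⌈51/33⌉ − ⌈49/33⌉ = 2 − 2 = 0
n=16: ⌈(17·2+19)/33⌉ − ⌈(16·2+19)/33⌉ = ⌈53/33⌉ − ⌈51/33⌉ = 2 − 2 = 0
n=17: ⌈(18·2+19)/33⌉ − ⌈(17·2+19)/33⌉ = ⌈55/33⌉ − ⌈53/33⌉ = 2 − 2 = 0
n=18: ⌈(19·2+19)/33⌉ − ⌈(18·2+19)/33⌉ = ⌈57/33⌉ − ⌈55/33⌉ = 2 − 2 = 0
n=19: ⌈(20·2+19)/33⌉ − ⌈(19·2+19)/33⌉ = ⌈59/33⌉ − ⌈57/33⌉ = 2 − 2 = 0
n=20: ⌈(21·2+19)/33⌉ − ⌈(20·2+19)/33⌉ = ⌈61/33⌉ − ⌈59/33⌉ = 2 − 2 = 0
n=21: ⌈(22·2+19)/33⌉ − ⌈(21·2+19)/33⌉ = ⌈63/33⌉ − ⌈61/33⌉ = 2 − 2 = 0
n=22: ⌈(23·2+19)/33⌉ − ⌈(22·2+19)/33⌉ = ⌈65/33⌉ − ⌈63/33⌉ = 2 − 2 = 0
n=23: ⌈(24·2+19)/33⌉ − ⌈(23·2+19)/33⌉ = ⌈67/33⌉ − ⌈65/33⌉ = 3 − 2 = 1
n=24: ⌈(25·2+19)/33⌉ − ⌈(24·2+19)/33⌉ = ⌈69/33⌉ − ⌈67/33⌉ = 3 − 3 = 0
n=25: ⌈(26·2+19)/33⌉ − ⌈(25·2+19)/33⌉ = ⌈71/33⌉ − ⌈69/33⌉ = 3 − 3 = 0
n=26: ⌈(27·2+19)/33⌉ − ⌈(26·2+19)/33⌉ = ⌈73/33⌉ − ⌈71/33⌉ = 3 − 3 = 0
n=27: ⌈(28·2+19)/33⌉ − ⌈(27·2+19)/33⌉ = ⌈75/33⌉ − ⌈73/33⌉ = 3 − 3 = 0
n=28: ⌈(29·2+19)/33⌉ − ⌈(28·2+19)/33⌉ = ⌈77/33⌉ − ⌈75/33⌉ = 3 − 3 = 0
n=29: ⌈(30·2+19)/33⌉ − ⌈(29·2+19)/33⌉ = ⌈79/33⌉ − ⌈77/33⌉ = 3 − 3 = 0
n=30: ⌈(31·2+19)/33⌉ − ⌈(30·2+19)/33⌉ = ⌈81/33⌉ − ⌈79/33⌉ = 3 − 3 = 0
n=31: ⌈(32·2+19)/33⌉ − ⌈(31·2+19)/33⌉ = ⌈83/33⌉ − ⌈81/33⌉ = 3 − 3 = 0
n=32: ⌈(33·2+19)/33⌉ − ⌈(32·2+19)/33⌉ = ⌈85/33⌉ − ⌈83/33⌉ = 3 − 3 = 0
n=33: ⌈(34·2+19)/33⌉ − ⌈(33·2+19)/33⌉ = ⌈87/33⌉ − ⌈85/33⌉ = 3 − 3 = 0
n=34: ⌈(35·2+19)/33⌉ − ⌈(34·2+19)/33⌉ = ⌈89/33⌉ − ⌈87/33⌉ = 3 − 3 = 0
n=35: ⌈(36·2+19)/33⌉ − ⌈(35·2+19)/33⌉ = ⌈91/33⌉ − ⌈89/33⌉ = 3 − 3 = 0
n=36: ⌈(37·2+19)/33⌉ − ⌈(36·2+19)/33⌉ = ⌈93/33⌉ − ⌈91/33⌉ = 3 − 3 = 0
n=37: ⌈(38·2+19)/33⌉ − ⌈(37·2+19)/33⌉ = ⌈95/33⌉ − ⌈93/33⌉ = 3 − 3 = 0
n=38: ⌈(39·2+19)/33⌉ − ⌈(38·2+19)/33⌉ = ⌈97/33⌉ − ⌈95/33⌉ = 3 − 3 = 0
n=39: ⌈(40·2+19)/33⌉ − ⌈(39·2+19)/33⌉ = ⌈99/33⌉ − ⌈97/33⌉ = 3 − 3 = 0
n=40: ⌈(41·2+19)/33⌉ − ⌈(40·2+19)/33⌉ = ⌈101/33⌉ − ⌈99/33⌉ = 4 − 3 = 1


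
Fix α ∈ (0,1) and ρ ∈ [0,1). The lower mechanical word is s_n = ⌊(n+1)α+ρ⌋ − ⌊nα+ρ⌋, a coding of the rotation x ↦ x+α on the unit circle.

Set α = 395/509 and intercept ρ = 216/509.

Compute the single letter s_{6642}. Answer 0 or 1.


1

(n+1)α + ρ = (6643·395 + 216) / 509 = 2624201/509
nα + ρ     = (6642·395 + 216) / 509 = 2623806/509
⌊2624201/509⌋ = 5155,  ⌊2623806/509⌋ = 5154
s_{6642} = 5155 − 5154 = 1


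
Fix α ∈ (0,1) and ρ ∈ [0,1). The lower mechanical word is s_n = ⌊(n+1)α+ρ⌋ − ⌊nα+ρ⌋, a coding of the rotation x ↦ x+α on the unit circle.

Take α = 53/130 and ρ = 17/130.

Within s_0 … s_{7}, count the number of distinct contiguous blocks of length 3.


t_n = ⌊(n·53+17)/130⌋ for n = 0 … 8:
  n=0…8: ⌊17/130⌋=0 ⌊70/130⌋=0 ⌊123/130⌋=0 ⌊176/130⌋=1 ⌊229/130⌋=1 ⌊282/130⌋=2 ⌊335/130⌋=2 ⌊388/130⌋=2 ⌊441/130⌋=3
s_n = t_(n+1) − t_n for n = 0 … 7 gives
prefix = 00101001
slide a length-3 window over [0..2] … [5..7] (6 windows); first occurrence of each distinct factor:
  [  0..  2] 001
  [  1..  3] 010
  [  2..  4] 101
  [  4..  6] 100
  (the other 2 windows repeat one of these)
distinct factors: {001, 010, 100, 101}
count = 4  (Sturmian bound for length 3 is 4)

4


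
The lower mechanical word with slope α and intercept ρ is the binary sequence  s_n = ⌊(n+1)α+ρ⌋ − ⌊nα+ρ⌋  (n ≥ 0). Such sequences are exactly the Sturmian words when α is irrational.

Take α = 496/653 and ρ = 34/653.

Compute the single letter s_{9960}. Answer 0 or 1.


(n+1)α + ρ = (9961·496 + 34) / 653 = 4940690/653
nα + ρ     = (9960·496 + 34) / 653 = 4940194/653
⌊4940690/653⌋ = 7566,  ⌊4940194/653⌋ = 7565
s_{9960} = 7566 − 7565 = 1

1


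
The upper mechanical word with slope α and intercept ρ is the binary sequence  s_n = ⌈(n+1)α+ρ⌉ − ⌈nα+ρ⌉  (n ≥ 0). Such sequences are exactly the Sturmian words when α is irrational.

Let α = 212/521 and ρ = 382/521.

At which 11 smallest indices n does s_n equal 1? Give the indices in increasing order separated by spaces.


n=0: ⌈594/521⌉−⌈382/521⌉ = 2−1 = 1  ← one
n=1: ⌈806/521⌉−⌈594/521⌉ = 2−2 = 0
n=2: ⌈1018/521⌉−⌈806/521⌉ = 2−2 = 0
n=3: ⌈1230/521⌉−⌈1018/521⌉ = 3−2 = 1  ← one
n=4: ⌈1442/521⌉−⌈1230/521⌉ = 3−3 = 0
n=5: ⌈1654/521⌉−⌈1442/521⌉ = 4−3 = 1  ← one
n=6: ⌈1866/521⌉−⌈1654/521⌉ = 4−4 = 0
n=7: ⌈2078/521⌉−⌈1866/521⌉ = 4−4 = 0
n=8: ⌈2290/521⌉−⌈2078/521⌉ = 5−4 = 1  ← one
n=9: ⌈2502/521⌉−⌈2290/521⌉ = 5−5 = 0
n=10: ⌈2714/521⌉−⌈2502/521⌉ = 6−5 = 1  ← one
n=11: ⌈2926/521⌉−⌈2714/521⌉ = 6−6 = 0
n=12: ⌈3138/521⌉−⌈2926/521⌉ = 7−6 = 1  ← one
n=13: ⌈3350/521⌉−⌈3138/521⌉ = 7−7 = 0
n=14: ⌈3562/521⌉−⌈3350/521⌉ = 7−7 = 0
n=15: ⌈3774/521⌉−⌈3562/521⌉ = 8−7 = 1  ← one
n=16: ⌈3986/521⌉−⌈3774/521⌉ = 8−8 = 0
n=17: ⌈4198/521⌉−⌈3986/521⌉ = 9−8 = 1  ← one
n=18: ⌈4410/521⌉−⌈4198/521⌉ = 9−9 = 0
n=19: ⌈4622/521⌉−⌈4410/521⌉ = 9−9 = 0
n=20: ⌈4834/521⌉−⌈4622/521⌉ = 10−9 = 1  ← one
n=21: ⌈5046/521⌉−⌈4834/521⌉ = 10−10 = 0
n=22: ⌈5258/521⌉−⌈5046/521⌉ = 11−10 = 1  ← one
n=23: ⌈5470/521⌉−⌈5258/521⌉ = 11−11 = 0
n=24: ⌈5682/521⌉−⌈5470/521⌉ = 11−11 = 0
n=25: ⌈5894/521⌉−⌈5682/521⌉ = 12−11 = 1  ← one
positions of the first 11 ones: 0 3 5 8 10 12 15 17 20 22 25

0 3 5 8 10 12 15 17 20 22 25


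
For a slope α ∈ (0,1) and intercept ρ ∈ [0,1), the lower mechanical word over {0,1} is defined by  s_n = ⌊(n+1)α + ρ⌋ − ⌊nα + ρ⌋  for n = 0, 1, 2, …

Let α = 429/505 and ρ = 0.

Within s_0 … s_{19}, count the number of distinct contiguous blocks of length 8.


9

t_n = ⌊(n·429)/505⌋ for n = 0 … 20:
  n=0…9: ⌊0/505⌋=0 ⌊429/505⌋=0 ⌊858/505⌋=1 ⌊1287/505⌋=2 ⌊1716/505⌋=3 ⌊2145/505⌋=4 ⌊2574/505⌋=5 ⌊3003/505⌋=5 ⌊3432/505⌋=6 ⌊3861/505⌋=7
  n=10…19: ⌊4290/505⌋=8 ⌊4719/505⌋=9 ⌊5148/505⌋=10 ⌊5577/505⌋=11 ⌊6006/505⌋=11 ⌊6435/505⌋=12 ⌊6864/505⌋=13 ⌊7293/505⌋=14 ⌊7722/505⌋=15 ⌊8151/505⌋=16
  n=20: ⌊8580/505⌋=16
s_n = t_(n+1) − t_n for n = 0 … 19 gives
prefix = 01111101111110111110
slide a length-8 window over [0..7] … [12..19] (13 windows); first occurrence of each distinct factor:
  [  0..  7] 01111101
  [  1..  8] 11111011
  [  2..  9] 11110111
  [  3.. 10] 11101111
  [  4.. 11] 11011111
  [  5.. 12] 10111111
  [  6.. 13] 01111110
  [  7.. 14] 11111101
  [ 12.. 19] 10111110
  (the other 4 windows repeat one of these)
distinct factors: {01111101, 01111110, 10111110, 10111111, 11011111, 11101111, 11110111, 11111011, 11111101}
count = 9  (Sturmian bound for length 8 is 9)


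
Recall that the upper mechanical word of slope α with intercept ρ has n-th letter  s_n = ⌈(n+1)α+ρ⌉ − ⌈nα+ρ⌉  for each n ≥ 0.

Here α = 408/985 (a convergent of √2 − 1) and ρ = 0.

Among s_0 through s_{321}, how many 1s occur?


134

#1s = Σ_{n=0}^{321} s_n = Σ_{n=0}^{321} (⌈(n+1)α+ρ⌉ − ⌈nα+ρ⌉)
the sum telescopes: every ⌈nα+ρ⌉ with 0 < n < 322 appears once with + and once with −, leaving ⌈322α+ρ⌉ − ⌈0·α+ρ⌉
322α + ρ = (322·408) / 985 = 131376/985
ρ = 0/985
⌈131376/985⌉ = 134,  ⌈0/985⌉ = 0
#1s = 134 − 0 = 134


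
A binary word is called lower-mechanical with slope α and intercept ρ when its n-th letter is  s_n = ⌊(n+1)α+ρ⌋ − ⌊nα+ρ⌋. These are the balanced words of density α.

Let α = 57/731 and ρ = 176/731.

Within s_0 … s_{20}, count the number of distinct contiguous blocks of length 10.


t_n = ⌊(n·57+176)/731⌋ for n = 0 … 21:
  n=0…9: ⌊176/731⌋=0 ⌊233/731⌋=0 ⌊290/731⌋=0 ⌊347/731⌋=0 ⌊404/731⌋=0 ⌊461/731⌋=0 ⌊518/731⌋=0 ⌊575/731⌋=0 ⌊632/731⌋=0 ⌊689/731⌋=0
  n=10…19: ⌊746/731⌋=1 ⌊803/731⌋=1 ⌊860/731⌋=1 ⌊917/731⌋=1 ⌊974/731⌋=1 ⌊1031/731⌋=1 ⌊1088/731⌋=1 ⌊1145/731⌋=1 ⌊1202/731⌋=1 ⌊1259/731⌋=1
  n=20…21: ⌊1316/731⌋=1 ⌊1373/731⌋=1
s_n = t_(n+1) − t_n for n = 0 … 20 gives
prefix = 000000000100000000000
slide a length-10 window over [0..9] … [11..20] (12 windows); first occurrence of each distinct factor:
  [  0..  9] 0000000001
  [  1.. 10] 0000000010
  [  2.. 11] 0000000100
  [  3.. 12] 0000001000
  [  4.. 13] 0000010000
  [  5.. 14] 0000100000
  [  6.. 15] 0001000000
  [  7.. 16] 0010000000
  [  8.. 17] 0100000000
  [  9.. 18] 1000000000
  [ 10.. 19] 0000000000
  (the other 1 window repeats one of these)
distinct factors: {0000000000, 0000000001, 0000000010, 0000000100, 0000001000, 0000010000, 0000100000, 0001000000, 0010000000, 0100000000, 1000000000}
count = 11  (Sturmian bound for length 10 is 11)

11


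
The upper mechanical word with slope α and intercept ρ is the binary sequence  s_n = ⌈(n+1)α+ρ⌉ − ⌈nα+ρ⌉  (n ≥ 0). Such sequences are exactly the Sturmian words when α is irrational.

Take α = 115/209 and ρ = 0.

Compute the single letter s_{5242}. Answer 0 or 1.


(n+1)α + ρ = (5243·115) / 209 = 602945/209
nα + ρ     = (5242·115) / 209 = 602830/209
⌈602945/209⌉ = 2885,  ⌈602830/209⌉ = 2885
s_{5242} = 2885 − 2885 = 0

0


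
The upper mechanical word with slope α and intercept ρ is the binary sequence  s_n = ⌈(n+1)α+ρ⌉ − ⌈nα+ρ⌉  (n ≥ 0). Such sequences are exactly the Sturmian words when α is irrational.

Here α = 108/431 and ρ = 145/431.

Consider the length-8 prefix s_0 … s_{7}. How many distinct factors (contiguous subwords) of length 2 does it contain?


3

t_n = ⌈(n·108+145)/431⌉ for n = 0 … 8:
  n=0…8: ⌈145/431⌉=1 ⌈253/431⌉=1 ⌈361/431⌉=1 ⌈469/431⌉=2 ⌈577/431⌉=2 ⌈685/431⌉=2 ⌈793/431⌉=2 ⌈901/431⌉=3 ⌈1009/431⌉=3
s_n = t_(n+1) − t_n for n = 0 … 7 gives
prefix = 00100010
slide a length-2 window over [0..1] … [6..7] (7 windows); first occurrence of each distinct factor:
  [  0..  1] 00
  [  1..  2] 01
  [  2..  3] 10
  (the other 4 windows repeat one of these)
distinct factors: {00, 01, 10}
count = 3  (Sturmian bound for length 2 is 3)


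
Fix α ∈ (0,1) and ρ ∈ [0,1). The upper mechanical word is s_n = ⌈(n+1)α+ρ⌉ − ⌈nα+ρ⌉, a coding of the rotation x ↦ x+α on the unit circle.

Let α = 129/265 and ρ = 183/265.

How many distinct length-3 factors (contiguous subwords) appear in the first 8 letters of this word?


t_n = ⌈(n·129+183)/265⌉ for n = 0 … 8:
  n=0…8: ⌈183/265⌉=1 ⌈312/265⌉=2 ⌈441/265⌉=2 ⌈570/265⌉=3 ⌈699/265⌉=3 ⌈828/265⌉=4 ⌈957/265⌉=4 ⌈1086/265⌉=5 ⌈1215/265⌉=5
s_n = t_(n+1) − t_n for n = 0 … 7 gives
prefix = 10101010
slide a length-3 window over [0..2] … [5..7] (6 windows); first occurrence of each distinct factor:
  [  0..  2] 101
  [  1..  3] 010
  (the other 4 windows repeat one of these)
distinct factors: {010, 101}
count = 2  (Sturmian bound for length 3 is 4)

2


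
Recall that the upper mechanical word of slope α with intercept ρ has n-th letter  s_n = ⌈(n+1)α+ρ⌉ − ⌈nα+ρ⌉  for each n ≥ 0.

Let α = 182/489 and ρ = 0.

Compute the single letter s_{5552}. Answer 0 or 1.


(n+1)α + ρ = (5553·182) / 489 = 1010646/489
nα + ρ     = (5552·182) / 489 = 1010464/489
⌈1010646/489⌉ = 2067,  ⌈1010464/489⌉ = 2067
s_{5552} = 2067 − 2067 = 0

0


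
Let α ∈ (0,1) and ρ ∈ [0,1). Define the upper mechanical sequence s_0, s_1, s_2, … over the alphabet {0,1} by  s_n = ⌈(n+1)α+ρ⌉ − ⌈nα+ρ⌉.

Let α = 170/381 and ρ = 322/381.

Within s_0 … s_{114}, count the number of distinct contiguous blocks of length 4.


t_n = ⌈(n·170+322)/381⌉ for n = 0 … 115:
  n=0…9: ⌈322/381⌉=1 ⌈492/381⌉=2 ⌈662/381⌉=2 ⌈832/381⌉=3 ⌈1002/381⌉=3 ⌈1172/381⌉=4 ⌈1342/381⌉=4 ⌈1512/381⌉=4 ⌈1682/381⌉=5 ⌈1852/381⌉=5
  n=10…19: ⌈2022/381⌉=6 ⌈2192/381⌉=6 ⌈2362/381⌉=7 ⌈2532/381⌉=7 ⌈2702/381⌉=8 ⌈2872/381⌉=8 ⌈3042/381⌉=8 ⌈3212/381⌉=9 ⌈3382/381⌉=9 ⌈3552/381⌉=10
  n=20…29: ⌈3722/381⌉=10 ⌈3892/381⌉=11 ⌈4062/381⌉=11 ⌈4232/381⌉=12 ⌈4402/381⌉=12 ⌈4572/381⌉=12 ⌈4742/381⌉=13 ⌈4912/381⌉=13 ⌈5082/381⌉=14 ⌈5252/381⌉=14
  n=30…39: ⌈5422/381⌉=15 ⌈5592/381⌉=15 ⌈5762/381⌉=16 ⌈5932/381⌉=16 ⌈6102/381⌉=17 ⌈6272/381⌉=17 ⌈6442/381⌉=17 ⌈6612/381⌉=18 ⌈6782/381⌉=18 ⌈6952/381⌉=19
  n=40…49: ⌈7122/381⌉=19 ⌈7292/381⌉=20 ⌈7462/381⌉=20 ⌈7632/381⌉=21 ⌈7802/381⌉=21 ⌈7972/381⌉=21 ⌈8142/381⌉=22 ⌈8312/381⌉=22 ⌈8482/381⌉=23 ⌈8652/381⌉=23
  n=50…59: ⌈8822/381⌉=24 ⌈8992/381⌉=24 ⌈9162/381⌉=25 ⌈9332/381⌉=25 ⌈9502/381⌉=25 ⌈9672/381⌉=26 ⌈9842/381⌉=26 ⌈10012/381⌉=27 ⌈10182/381⌉=27 ⌈10352/381⌉=28
  n=60…69: ⌈10522/381⌉=28 ⌈10692/381⌉=29 ⌈10862/381⌉=29 ⌈11032/381⌉=29 ⌈11202/381⌉=30 ⌈11372/381⌉=30 ⌈11542/381⌉=31 ⌈11712/381⌉=31 ⌈11882/381⌉=32 ⌈12052/381⌉=32
  n=70…79: ⌈12222/381⌉=33 ⌈12392/381⌉=33 ⌈12562/381⌉=33 ⌈12732/381⌉=34 ⌈12902/381⌉=34 ⌈13072/381⌉=35 ⌈13242/381⌉=35 ⌈13412/381⌉=36 ⌈13582/381⌉=36 ⌈13752/381⌉=37
  n=80…89: ⌈13922/381⌉=37 ⌈14092/381⌉=37 ⌈14262/381⌉=38 ⌈14432/381⌉=38 ⌈14602/381⌉=39 ⌈14772/381⌉=39 ⌈14942/381⌉=40 ⌈15112/381⌉=40 ⌈15282/381⌉=41 ⌈15452/381⌉=41
  n=90…99: ⌈15622/381⌉=42 ⌈15792/381⌉=42 ⌈15962/381⌉=42 ⌈16132/381⌉=43 ⌈16302/381⌉=43 ⌈16472/381⌉=44 ⌈16642/381⌉=44 ⌈16812/381⌉=45 ⌈16982/381⌉=45 ⌈17152/381⌉=46
  n=100…109: ⌈17322/381⌉=46 ⌈17492/381⌉=46 ⌈17662/381⌉=47 ⌈17832/381⌉=47 ⌈18002/381⌉=48 ⌈18172/381⌉=48 ⌈18342/381⌉=49 ⌈18512/381⌉=49 ⌈18682/381⌉=50 ⌈18852/381⌉=50
  n=110…115: ⌈19022/381⌉=50 ⌈19192/381⌉=51 ⌈19362/381⌉=51 ⌈19532/381⌉=52 ⌈19702/381⌉=52 ⌈19872/381⌉=53
s_n = t_(n+1) − t_n for n = 0 … 114 gives
prefix = 1010100101010100101010100101010101001010101001010101001010101001010101001010101001010101010010101010010101010010101
slide a length-4 window over [0..3] … [111..114] (112 windows); first occurrence of each distinct factor:
  [  0..  3] 1010
  [  1..  4] 0101
  [  3..  6] 0100
  [  4..  7] 1001
  [  5..  8] 0010
  (the other 107 windows repeat one of these)
distinct factors: {0010, 0100, 0101, 1001, 1010}
count = 5  (Sturmian bound for length 4 is 5)

5
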